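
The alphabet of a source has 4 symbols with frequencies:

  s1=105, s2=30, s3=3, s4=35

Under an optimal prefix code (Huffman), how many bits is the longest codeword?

3

Merge the two lowest-weight nodes at each step:
combine s3(3), s2(30) → 33
combine 33, s4(35) → 68
combine 68, s1(105) → 173
Maximum depth reached is 3.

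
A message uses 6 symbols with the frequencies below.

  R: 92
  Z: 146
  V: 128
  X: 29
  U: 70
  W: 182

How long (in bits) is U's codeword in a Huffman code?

Build the tree from the bottom:
combine X(29), U(70) → 99
combine R(92), 99 → 191
combine V(128), Z(146) → 274
combine W(182), 191 → 373
combine 274, 373 → 647
U's leaf is at depth 4, giving a 4-bit codeword.

4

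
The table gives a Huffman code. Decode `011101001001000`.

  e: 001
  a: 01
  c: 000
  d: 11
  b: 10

Read left to right; each codeword is recognised as soon as it completes (prefix code):
  01→a | 11→d | 01→a | 001→e | 001→e | 000→c
Decoded message: adaeec

adaeec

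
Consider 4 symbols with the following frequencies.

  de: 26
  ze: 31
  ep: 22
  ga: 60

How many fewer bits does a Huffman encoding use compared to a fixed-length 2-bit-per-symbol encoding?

12

Fixed-length: 2 bits × 139 symbols = 278 bits.
Huffman merges:
merge ep(22) and de(26): 48
merge ze(31) and 48: 79
merge ga(60) and 79: 139
Huffman total = 48 + 79 + 139 = 266 bits.
Saving = 278 − 266 = 12 bits.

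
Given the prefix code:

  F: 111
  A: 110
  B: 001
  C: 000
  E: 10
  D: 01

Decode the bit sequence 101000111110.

EEBFE

Read left to right; each codeword is recognised as soon as it completes (prefix code):
  10→E | 10→E | 001→B | 111→F | 10→E
Decoded message: EEBFE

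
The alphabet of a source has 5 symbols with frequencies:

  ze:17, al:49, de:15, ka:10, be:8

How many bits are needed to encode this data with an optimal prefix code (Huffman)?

Merge the two smallest weights repeatedly:
combine be(8), ka(10) → 18
combine de(15), ze(17) → 32
combine 18, 32 → 50
combine al(49), 50 → 99
Each symbol's bit-cost is frequency × depth; summing gives 199 bits (equivalently 18 + 32 + 50 + 99).

199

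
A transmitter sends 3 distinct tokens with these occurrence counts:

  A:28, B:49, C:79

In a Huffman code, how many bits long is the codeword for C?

Build the tree from the bottom:
combine A(28), B(49) → 77
combine 77, C(79) → 156
C is a child of the root — depth 1, so its codeword is a single bit.

1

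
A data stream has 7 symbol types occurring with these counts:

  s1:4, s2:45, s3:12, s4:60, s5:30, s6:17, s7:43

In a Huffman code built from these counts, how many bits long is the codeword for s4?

Repeatedly merge the two smallest:
combine s1(4), s3(12) → 16
combine 16, s6(17) → 33
combine s5(30), 33 → 63
combine s7(43), s2(45) → 88
combine s4(60), 63 → 123
combine 88, 123 → 211
The subtree containing s4 is merged 2 times, so code length = 2.

2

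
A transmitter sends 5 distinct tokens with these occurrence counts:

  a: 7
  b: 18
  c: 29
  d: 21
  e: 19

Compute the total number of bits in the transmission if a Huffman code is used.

213

Greedily combine the two least-frequent nodes:
a(7) + b(18) → 25
e(19) + d(21) → 40
25 + c(29) → 54
40 + 54 → 94
Each symbol's bit-cost is frequency × depth; summing gives 213 bits (equivalently 25 + 40 + 54 + 94).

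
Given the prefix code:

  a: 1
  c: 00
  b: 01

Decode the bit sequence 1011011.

ababa

Read left to right; each codeword is recognised as soon as it completes (prefix code):
  1→a | 01→b | 1→a | 01→b | 1→a
Decoded message: ababa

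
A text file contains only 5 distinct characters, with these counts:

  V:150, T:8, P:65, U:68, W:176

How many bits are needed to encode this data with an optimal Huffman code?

972

Build the Huffman tree bottom-up:
combine T(8), P(65) → 73
combine U(68), 73 → 141
combine 141, V(150) → 291
combine W(176), 291 → 467
Total encoded bits = sum of merged weights = 73 + 141 + 291 + 467 = 972.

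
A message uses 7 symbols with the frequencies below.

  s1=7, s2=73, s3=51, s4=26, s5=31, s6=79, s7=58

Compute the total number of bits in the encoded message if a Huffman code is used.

856

Merge the two smallest weights repeatedly:
merge s1(7) and s4(26): 33
merge s5(31) and 33: 64
merge s3(51) and s7(58): 109
merge 64 and s2(73): 137
merge s6(79) and 109: 188
merge 137 and 188: 325
The encoded length is the sum of every internal node's weight: 33 + 64 + 109 + 137 + 188 + 325 = 856 bits.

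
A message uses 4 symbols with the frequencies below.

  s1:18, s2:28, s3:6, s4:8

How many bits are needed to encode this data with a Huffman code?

106

Greedily combine the two least-frequent nodes:
s3(6) + s4(8) → 14
14 + s1(18) → 32
s2(28) + 32 → 60
Total encoded bits = sum of merged weights = 14 + 32 + 60 = 106.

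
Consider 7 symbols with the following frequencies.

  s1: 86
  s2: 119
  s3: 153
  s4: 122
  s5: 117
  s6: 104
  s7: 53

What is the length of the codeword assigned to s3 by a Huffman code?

2

Repeatedly merge the two smallest:
s7(53) + s1(86) → 139
s6(104) + s5(117) → 221
s2(119) + s4(122) → 241
139 + s3(153) → 292
221 + 241 → 462
292 + 462 → 754
s3's leaf is at depth 2, giving a 2-bit codeword.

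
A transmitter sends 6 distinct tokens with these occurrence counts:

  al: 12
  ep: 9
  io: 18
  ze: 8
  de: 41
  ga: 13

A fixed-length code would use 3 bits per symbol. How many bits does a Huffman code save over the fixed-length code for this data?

Fixed-length: 3 bits × 101 symbols = 303 bits.
Huffman merges:
combine ze(8), ep(9) → 17
combine al(12), ga(13) → 25
combine 17, io(18) → 35
combine 25, 35 → 60
combine de(41), 60 → 101
Huffman total = 17 + 25 + 35 + 60 + 101 = 238 bits.
Saving = 303 − 238 = 65 bits.

65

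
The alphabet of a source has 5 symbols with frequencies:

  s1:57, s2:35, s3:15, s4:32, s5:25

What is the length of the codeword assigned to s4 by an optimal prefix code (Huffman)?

Repeatedly merge the two smallest:
s3(15) + s5(25) → 40
s4(32) + s2(35) → 67
40 + s1(57) → 97
67 + 97 → 164
The subtree containing s4 is merged 2 times, so code length = 2.

2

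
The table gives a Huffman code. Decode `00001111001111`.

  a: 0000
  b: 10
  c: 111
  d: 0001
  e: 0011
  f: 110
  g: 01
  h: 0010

Read left to right; each codeword is recognised as soon as it completes (prefix code):
  0000→a | 111→c | 10→b | 01→g | 111→c
Decoded message: acbgc

acbgc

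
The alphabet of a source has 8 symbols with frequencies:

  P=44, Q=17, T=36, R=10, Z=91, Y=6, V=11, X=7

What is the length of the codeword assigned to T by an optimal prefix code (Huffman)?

Build the tree from the bottom:
Y(6) + X(7) → 13
R(10) + V(11) → 21
13 + Q(17) → 30
21 + 30 → 51
T(36) + P(44) → 80
51 + 80 → 131
Z(91) + 131 → 222
The subtree containing T is merged 3 times, so code length = 3.

3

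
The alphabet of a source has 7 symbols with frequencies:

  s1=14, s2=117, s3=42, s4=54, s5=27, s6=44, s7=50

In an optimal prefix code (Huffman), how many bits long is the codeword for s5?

Build the tree from the bottom:
s1(14) + s5(27) → 41
41 + s3(42) → 83
s6(44) + s7(50) → 94
s4(54) + 83 → 137
94 + s2(117) → 211
137 + 211 → 348
s5's leaf is at depth 4, giving a 4-bit codeword.

4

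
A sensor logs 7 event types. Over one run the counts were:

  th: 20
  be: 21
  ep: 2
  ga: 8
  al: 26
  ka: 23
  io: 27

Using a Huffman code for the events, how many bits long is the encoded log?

Greedily combine the two least-frequent nodes:
combine ep(2), ga(8) → 10
combine 10, th(20) → 30
combine be(21), ka(23) → 44
combine al(26), io(27) → 53
combine 30, 44 → 74
combine 53, 74 → 127
The encoded length is the sum of every internal node's weight: 10 + 30 + 44 + 53 + 74 + 127 = 338 bits.

338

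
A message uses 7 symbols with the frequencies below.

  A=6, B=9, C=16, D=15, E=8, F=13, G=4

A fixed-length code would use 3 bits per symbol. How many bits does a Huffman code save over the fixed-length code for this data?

Fixed-length: 3 bits × 71 symbols = 213 bits.
Huffman merges:
G(4) + A(6) → 10
E(8) + B(9) → 17
10 + F(13) → 23
D(15) + C(16) → 31
17 + 23 → 40
31 + 40 → 71
Huffman total = 10 + 17 + 23 + 31 + 40 + 71 = 192 bits.
Saving = 213 − 192 = 21 bits.

21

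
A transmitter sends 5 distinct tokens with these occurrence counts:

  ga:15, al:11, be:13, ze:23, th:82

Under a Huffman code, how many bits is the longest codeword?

3

Merge the two lowest-weight nodes at each step:
merge al(11) and be(13): 24
merge ga(15) and ze(23): 38
merge 24 and 38: 62
merge 62 and th(82): 144
The first pair merged (al, be) ends up deepest, at depth 3.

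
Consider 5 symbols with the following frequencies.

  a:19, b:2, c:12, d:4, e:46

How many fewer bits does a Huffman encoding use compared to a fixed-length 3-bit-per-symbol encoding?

Fixed-length: 3 bits × 83 symbols = 249 bits.
Huffman merges:
combine b(2), d(4) → 6
combine 6, c(12) → 18
combine 18, a(19) → 37
combine 37, e(46) → 83
Huffman total = 6 + 18 + 37 + 83 = 144 bits.
Saving = 249 − 144 = 105 bits.

105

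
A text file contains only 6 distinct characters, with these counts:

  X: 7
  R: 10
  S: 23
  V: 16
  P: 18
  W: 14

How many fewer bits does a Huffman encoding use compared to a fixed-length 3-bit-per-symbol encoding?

Fixed-length: 3 bits × 88 symbols = 264 bits.
Huffman merges:
merge X(7) and R(10): 17
merge W(14) and V(16): 30
merge 17 and P(18): 35
merge S(23) and 30: 53
merge 35 and 53: 88
Huffman total = 17 + 30 + 35 + 53 + 88 = 223 bits.
Saving = 264 − 223 = 41 bits.

41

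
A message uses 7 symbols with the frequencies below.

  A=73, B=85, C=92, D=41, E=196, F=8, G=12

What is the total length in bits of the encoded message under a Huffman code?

1210

Build the Huffman tree bottom-up:
merge F(8) and G(12): 20
merge 20 and D(41): 61
merge 61 and A(73): 134
merge B(85) and C(92): 177
merge 134 and 177: 311
merge E(196) and 311: 507
The encoded length is the sum of every internal node's weight: 20 + 61 + 134 + 177 + 311 + 507 = 1210 bits.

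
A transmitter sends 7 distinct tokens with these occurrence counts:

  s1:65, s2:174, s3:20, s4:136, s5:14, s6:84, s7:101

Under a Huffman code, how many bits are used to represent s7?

Repeatedly merge the two smallest:
s5(14) + s3(20) → 34
34 + s1(65) → 99
s6(84) + 99 → 183
s7(101) + s4(136) → 237
s2(174) + 183 → 357
237 + 357 → 594
s7 sits 2 levels below the root, so its codeword is 2 bits.

2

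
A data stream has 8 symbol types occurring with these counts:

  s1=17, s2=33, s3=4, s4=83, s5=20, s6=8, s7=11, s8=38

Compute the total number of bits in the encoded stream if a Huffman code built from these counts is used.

Build the Huffman tree bottom-up:
s3(4) + s6(8) → 12
s7(11) + 12 → 23
s1(17) + s5(20) → 37
23 + s2(33) → 56
37 + s8(38) → 75
56 + 75 → 131
s4(83) + 131 → 214
Each symbol's bit-cost is frequency × depth; summing gives 548 bits (equivalently 12 + 23 + 37 + 56 + 75 + 131 + 214).

548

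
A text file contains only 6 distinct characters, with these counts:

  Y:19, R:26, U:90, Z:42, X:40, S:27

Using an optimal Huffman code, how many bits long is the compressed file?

Build the Huffman tree bottom-up:
Y(19) + R(26) → 45
S(27) + X(40) → 67
Z(42) + 45 → 87
67 + 87 → 154
U(90) + 154 → 244
Total encoded bits = sum of merged weights = 45 + 67 + 87 + 154 + 244 = 597.

597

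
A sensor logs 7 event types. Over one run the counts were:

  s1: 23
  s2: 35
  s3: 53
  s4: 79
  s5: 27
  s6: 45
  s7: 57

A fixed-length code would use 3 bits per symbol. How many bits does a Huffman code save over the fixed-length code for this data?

Fixed-length: 3 bits × 319 symbols = 957 bits.
Huffman merges:
merge s1(23) and s5(27): 50
merge s2(35) and s6(45): 80
merge 50 and s3(53): 103
merge s7(57) and s4(79): 136
merge 80 and 103: 183
merge 136 and 183: 319
Huffman total = 50 + 80 + 103 + 136 + 183 + 319 = 871 bits.
Saving = 957 − 871 = 86 bits.

86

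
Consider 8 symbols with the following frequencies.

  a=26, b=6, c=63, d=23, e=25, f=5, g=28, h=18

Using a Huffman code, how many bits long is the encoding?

Build the Huffman tree bottom-up:
merge f(5) and b(6): 11
merge 11 and h(18): 29
merge d(23) and e(25): 48
merge a(26) and g(28): 54
merge 29 and 48: 77
merge 54 and c(63): 117
merge 77 and 117: 194
Total encoded bits = sum of merged weights = 11 + 29 + 48 + 54 + 77 + 117 + 194 = 530.

530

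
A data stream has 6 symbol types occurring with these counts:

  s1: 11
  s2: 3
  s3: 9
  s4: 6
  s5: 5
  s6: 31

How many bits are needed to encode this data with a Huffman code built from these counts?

141

Greedily combine the two least-frequent nodes:
merge s2(3) and s5(5): 8
merge s4(6) and 8: 14
merge s3(9) and s1(11): 20
merge 14 and 20: 34
merge s6(31) and 34: 65
The encoded length is the sum of every internal node's weight: 8 + 14 + 20 + 34 + 65 = 141 bits.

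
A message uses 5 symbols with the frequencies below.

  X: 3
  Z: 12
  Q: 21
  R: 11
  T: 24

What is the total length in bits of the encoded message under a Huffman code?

Greedily combine the two least-frequent nodes:
combine X(3), R(11) → 14
combine Z(12), 14 → 26
combine Q(21), T(24) → 45
combine 26, 45 → 71
Each symbol's bit-cost is frequency × depth; summing gives 156 bits (equivalently 14 + 26 + 45 + 71).

156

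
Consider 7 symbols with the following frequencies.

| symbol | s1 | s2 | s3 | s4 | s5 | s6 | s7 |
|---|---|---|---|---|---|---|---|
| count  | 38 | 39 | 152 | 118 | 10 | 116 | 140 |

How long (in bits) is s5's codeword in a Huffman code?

Repeatedly merge the two smallest:
combine s5(10), s1(38) → 48
combine s2(39), 48 → 87
combine 87, s6(116) → 203
combine s4(118), s7(140) → 258
combine s3(152), 203 → 355
combine 258, 355 → 613
The subtree containing s5 is merged 5 times, so code length = 5.

5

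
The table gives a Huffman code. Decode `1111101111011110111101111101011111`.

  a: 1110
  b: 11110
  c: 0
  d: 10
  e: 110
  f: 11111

fcbbbfcdf

Read left to right; each codeword is recognised as soon as it completes (prefix code):
  11111→f | 0→c | 11110→b | 11110→b | 11110→b | 11111→f | 0→c | 10→d | 11111→f
Decoded message: fcbbbfcdf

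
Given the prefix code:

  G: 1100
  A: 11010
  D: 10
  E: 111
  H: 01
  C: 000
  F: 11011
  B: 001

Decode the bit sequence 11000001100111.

GCGE

Read left to right; each codeword is recognised as soon as it completes (prefix code):
  1100→G | 000→C | 1100→G | 111→E
Decoded message: GCGE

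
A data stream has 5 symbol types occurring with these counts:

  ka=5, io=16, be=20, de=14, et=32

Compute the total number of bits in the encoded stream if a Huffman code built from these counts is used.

193

Merge the two smallest weights repeatedly:
combine ka(5), de(14) → 19
combine io(16), 19 → 35
combine be(20), et(32) → 52
combine 35, 52 → 87
The encoded length is the sum of every internal node's weight: 19 + 35 + 52 + 87 = 193 bits.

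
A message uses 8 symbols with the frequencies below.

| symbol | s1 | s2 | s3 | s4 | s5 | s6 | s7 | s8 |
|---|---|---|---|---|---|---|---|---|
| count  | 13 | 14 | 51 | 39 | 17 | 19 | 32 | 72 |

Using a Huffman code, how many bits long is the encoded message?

711

Build the Huffman tree bottom-up:
merge s1(13) and s2(14): 27
merge s5(17) and s6(19): 36
merge 27 and s7(32): 59
merge 36 and s4(39): 75
merge s3(51) and 59: 110
merge s8(72) and 75: 147
merge 110 and 147: 257
Each symbol's bit-cost is frequency × depth; summing gives 711 bits (equivalently 27 + 36 + 59 + 75 + 110 + 147 + 257).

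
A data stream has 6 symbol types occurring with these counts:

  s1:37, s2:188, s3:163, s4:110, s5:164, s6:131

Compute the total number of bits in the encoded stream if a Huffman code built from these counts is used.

2011

Greedily combine the two least-frequent nodes:
combine s1(37), s4(110) → 147
combine s6(131), 147 → 278
combine s3(163), s5(164) → 327
combine s2(188), 278 → 466
combine 327, 466 → 793
Each symbol's bit-cost is frequency × depth; summing gives 2011 bits (equivalently 147 + 278 + 327 + 466 + 793).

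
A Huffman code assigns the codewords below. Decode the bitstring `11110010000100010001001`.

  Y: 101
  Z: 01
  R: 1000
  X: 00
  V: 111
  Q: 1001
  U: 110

Read left to right; each codeword is recognised as soon as it completes (prefix code):
  111→V | 1001→Q | 00→X | 00→X | 1000→R | 1000→R | 1001→Q
Decoded message: VQXXRRQ

VQXXRRQ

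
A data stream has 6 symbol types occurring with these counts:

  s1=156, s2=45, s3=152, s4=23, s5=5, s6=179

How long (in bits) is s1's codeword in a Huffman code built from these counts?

2

Repeatedly merge the two smallest:
s5(5) + s4(23) → 28
28 + s2(45) → 73
73 + s3(152) → 225
s1(156) + s6(179) → 335
225 + 335 → 560
s1 sits 2 levels below the root, so its codeword is 2 bits.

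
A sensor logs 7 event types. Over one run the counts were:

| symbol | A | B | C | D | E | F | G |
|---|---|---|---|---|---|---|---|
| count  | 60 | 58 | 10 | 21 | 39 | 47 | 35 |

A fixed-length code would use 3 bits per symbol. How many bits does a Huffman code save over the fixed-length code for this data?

Fixed-length: 3 bits × 270 symbols = 810 bits.
Huffman merges:
merge C(10) and D(21): 31
merge 31 and G(35): 66
merge E(39) and F(47): 86
merge B(58) and A(60): 118
merge 66 and 86: 152
merge 118 and 152: 270
Huffman total = 31 + 66 + 86 + 118 + 152 + 270 = 723 bits.
Saving = 810 − 723 = 87 bits.

87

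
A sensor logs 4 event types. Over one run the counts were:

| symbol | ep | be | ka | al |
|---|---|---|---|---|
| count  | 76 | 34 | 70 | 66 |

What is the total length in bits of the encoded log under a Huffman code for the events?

492

Build the Huffman tree bottom-up:
be(34) + al(66) → 100
ka(70) + ep(76) → 146
100 + 146 → 246
The encoded length is the sum of every internal node's weight: 100 + 146 + 246 = 492 bits.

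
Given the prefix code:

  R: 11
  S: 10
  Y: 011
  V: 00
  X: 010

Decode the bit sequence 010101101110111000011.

XSRYSRSVY

Read left to right; each codeword is recognised as soon as it completes (prefix code):
  010→X | 10→S | 11→R | 011→Y | 10→S | 11→R | 10→S | 00→V | 011→Y
Decoded message: XSRYSRSVY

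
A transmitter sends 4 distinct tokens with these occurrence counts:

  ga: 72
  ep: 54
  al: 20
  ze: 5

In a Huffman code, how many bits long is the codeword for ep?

Build the tree from the bottom:
merge ze(5) and al(20): 25
merge 25 and ep(54): 79
merge ga(72) and 79: 151
ep sits 2 levels below the root, so its codeword is 2 bits.

2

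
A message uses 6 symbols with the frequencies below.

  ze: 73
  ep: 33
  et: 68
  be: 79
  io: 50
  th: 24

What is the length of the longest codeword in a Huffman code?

Merge the two lowest-weight nodes at each step:
th(24) + ep(33) → 57
io(50) + 57 → 107
et(68) + ze(73) → 141
be(79) + 107 → 186
141 + 186 → 327
Maximum depth reached is 4.

4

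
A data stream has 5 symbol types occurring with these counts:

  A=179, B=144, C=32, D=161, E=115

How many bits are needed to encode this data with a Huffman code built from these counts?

Greedily combine the two least-frequent nodes:
C(32) + E(115) → 147
B(144) + 147 → 291
D(161) + A(179) → 340
291 + 340 → 631
The encoded length is the sum of every internal node's weight: 147 + 291 + 340 + 631 = 1409 bits.

1409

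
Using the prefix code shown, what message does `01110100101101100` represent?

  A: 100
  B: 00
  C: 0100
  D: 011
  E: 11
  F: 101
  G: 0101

DFBFFA

Read left to right; each codeword is recognised as soon as it completes (prefix code):
  011→D | 101→F | 00→B | 101→F | 101→F | 100→A
Decoded message: DFBFFA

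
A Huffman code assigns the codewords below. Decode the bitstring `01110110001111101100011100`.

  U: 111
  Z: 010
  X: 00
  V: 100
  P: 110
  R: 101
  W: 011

WRVWUWXWV

Read left to right; each codeword is recognised as soon as it completes (prefix code):
  011→W | 101→R | 100→V | 011→W | 111→U | 011→W | 00→X | 011→W | 100→V
Decoded message: WRVWUWXWV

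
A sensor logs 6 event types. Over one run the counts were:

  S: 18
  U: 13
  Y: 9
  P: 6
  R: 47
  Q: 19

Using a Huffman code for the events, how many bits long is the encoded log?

257

Greedily combine the two least-frequent nodes:
P(6) + Y(9) → 15
U(13) + 15 → 28
S(18) + Q(19) → 37
28 + 37 → 65
R(47) + 65 → 112
Each symbol's bit-cost is frequency × depth; summing gives 257 bits (equivalently 15 + 28 + 37 + 65 + 112).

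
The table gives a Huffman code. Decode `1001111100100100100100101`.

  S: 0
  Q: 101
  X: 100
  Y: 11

Read left to right; each codeword is recognised as soon as it completes (prefix code):
  100→X | 11→Y | 11→Y | 100→X | 100→X | 100→X | 100→X | 100→X | 101→Q
Decoded message: XYYXXXXXQ

XYYXXXXXQ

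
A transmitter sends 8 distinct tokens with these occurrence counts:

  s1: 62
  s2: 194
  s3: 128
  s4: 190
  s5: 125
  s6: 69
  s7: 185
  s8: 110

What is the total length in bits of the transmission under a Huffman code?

Merge the two smallest weights repeatedly:
merge s1(62) and s6(69): 131
merge s8(110) and s5(125): 235
merge s3(128) and 131: 259
merge s7(185) and s4(190): 375
merge s2(194) and 235: 429
merge 259 and 375: 634
merge 429 and 634: 1063
Each symbol's bit-cost is frequency × depth; summing gives 3126 bits (equivalently 131 + 235 + 259 + 375 + 429 + 634 + 1063).

3126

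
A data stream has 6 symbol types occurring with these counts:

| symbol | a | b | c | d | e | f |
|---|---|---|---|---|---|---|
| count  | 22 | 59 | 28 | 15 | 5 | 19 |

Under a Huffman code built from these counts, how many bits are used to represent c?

Huffman merges, smallest pair first:
e(5) + d(15) → 20
f(19) + 20 → 39
a(22) + c(28) → 50
39 + 50 → 89
b(59) + 89 → 148
c's leaf is at depth 3, giving a 3-bit codeword.

3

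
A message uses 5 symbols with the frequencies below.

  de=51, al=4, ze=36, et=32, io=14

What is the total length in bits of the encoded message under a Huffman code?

Merge the two smallest weights repeatedly:
merge al(4) and io(14): 18
merge 18 and et(32): 50
merge ze(36) and 50: 86
merge de(51) and 86: 137
Total encoded bits = sum of merged weights = 18 + 50 + 86 + 137 = 291.

291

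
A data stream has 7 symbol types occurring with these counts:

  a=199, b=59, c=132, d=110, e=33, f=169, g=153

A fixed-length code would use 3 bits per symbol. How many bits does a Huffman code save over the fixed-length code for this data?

Fixed-length: 3 bits × 855 symbols = 2565 bits.
Huffman merges:
merge e(33) and b(59): 92
merge 92 and d(110): 202
merge c(132) and g(153): 285
merge f(169) and a(199): 368
merge 202 and 285: 487
merge 368 and 487: 855
Huffman total = 92 + 202 + 285 + 368 + 487 + 855 = 2289 bits.
Saving = 2565 − 2289 = 276 bits.

276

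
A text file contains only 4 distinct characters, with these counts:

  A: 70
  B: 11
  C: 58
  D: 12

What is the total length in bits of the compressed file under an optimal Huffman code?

Build the Huffman tree bottom-up:
merge B(11) and D(12): 23
merge 23 and C(58): 81
merge A(70) and 81: 151
Total encoded bits = sum of merged weights = 23 + 81 + 151 = 255.

255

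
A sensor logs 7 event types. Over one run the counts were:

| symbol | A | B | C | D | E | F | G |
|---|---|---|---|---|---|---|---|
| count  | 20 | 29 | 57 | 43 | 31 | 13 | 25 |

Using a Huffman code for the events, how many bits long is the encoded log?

587

Merge the two smallest weights repeatedly:
merge F(13) and A(20): 33
merge G(25) and B(29): 54
merge E(31) and 33: 64
merge D(43) and 54: 97
merge C(57) and 64: 121
merge 97 and 121: 218
Each symbol's bit-cost is frequency × depth; summing gives 587 bits (equivalently 33 + 54 + 64 + 97 + 121 + 218).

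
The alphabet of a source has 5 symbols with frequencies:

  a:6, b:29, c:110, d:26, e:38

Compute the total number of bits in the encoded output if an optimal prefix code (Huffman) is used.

401

Merge the two smallest weights repeatedly:
combine a(6), d(26) → 32
combine b(29), 32 → 61
combine e(38), 61 → 99
combine 99, c(110) → 209
Each symbol's bit-cost is frequency × depth; summing gives 401 bits (equivalently 32 + 61 + 99 + 209).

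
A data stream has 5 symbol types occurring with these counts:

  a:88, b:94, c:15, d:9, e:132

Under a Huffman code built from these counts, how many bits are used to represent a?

Huffman merges, smallest pair first:
merge d(9) and c(15): 24
merge 24 and a(88): 112
merge b(94) and 112: 206
merge e(132) and 206: 338
a sits 3 levels below the root, so its codeword is 3 bits.

3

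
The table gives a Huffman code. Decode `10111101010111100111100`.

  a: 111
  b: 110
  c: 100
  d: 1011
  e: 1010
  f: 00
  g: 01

dbeacac

Read left to right; each codeword is recognised as soon as it completes (prefix code):
  1011→d | 110→b | 1010→e | 111→a | 100→c | 111→a | 100→c
Decoded message: dbeacac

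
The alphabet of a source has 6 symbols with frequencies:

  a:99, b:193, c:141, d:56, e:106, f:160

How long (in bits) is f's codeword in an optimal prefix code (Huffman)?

2

Huffman merges, smallest pair first:
d(56) + a(99) → 155
e(106) + c(141) → 247
155 + f(160) → 315
b(193) + 247 → 440
315 + 440 → 755
f's leaf is at depth 2, giving a 2-bit codeword.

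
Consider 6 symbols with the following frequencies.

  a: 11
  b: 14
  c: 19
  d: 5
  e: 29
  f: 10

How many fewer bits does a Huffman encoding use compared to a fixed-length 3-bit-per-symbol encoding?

48

Fixed-length: 3 bits × 88 symbols = 264 bits.
Huffman merges:
merge d(5) and f(10): 15
merge a(11) and b(14): 25
merge 15 and c(19): 34
merge 25 and e(29): 54
merge 34 and 54: 88
Huffman total = 15 + 25 + 34 + 54 + 88 = 216 bits.
Saving = 264 − 216 = 48 bits.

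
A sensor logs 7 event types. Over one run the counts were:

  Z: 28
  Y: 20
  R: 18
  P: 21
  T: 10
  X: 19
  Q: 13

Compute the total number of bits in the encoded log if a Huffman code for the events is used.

359

Build the Huffman tree bottom-up:
merge T(10) and Q(13): 23
merge R(18) and X(19): 37
merge Y(20) and P(21): 41
merge 23 and Z(28): 51
merge 37 and 41: 78
merge 51 and 78: 129
Each symbol's bit-cost is frequency × depth; summing gives 359 bits (equivalently 23 + 37 + 41 + 51 + 78 + 129).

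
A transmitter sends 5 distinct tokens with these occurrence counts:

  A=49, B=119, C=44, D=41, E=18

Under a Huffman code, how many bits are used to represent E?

Build the tree from the bottom:
merge E(18) and D(41): 59
merge C(44) and A(49): 93
merge 59 and 93: 152
merge B(119) and 152: 271
E's leaf is at depth 3, giving a 3-bit codeword.

3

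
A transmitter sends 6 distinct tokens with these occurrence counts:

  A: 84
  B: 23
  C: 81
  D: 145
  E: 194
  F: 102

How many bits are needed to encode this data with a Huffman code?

Greedily combine the two least-frequent nodes:
merge B(23) and C(81): 104
merge A(84) and F(102): 186
merge 104 and D(145): 249
merge 186 and E(194): 380
merge 249 and 380: 629
The encoded length is the sum of every internal node's weight: 104 + 186 + 249 + 380 + 629 = 1548 bits.

1548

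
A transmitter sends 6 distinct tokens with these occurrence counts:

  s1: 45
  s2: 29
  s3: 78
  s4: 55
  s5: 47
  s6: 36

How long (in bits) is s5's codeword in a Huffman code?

Huffman merges, smallest pair first:
merge s2(29) and s6(36): 65
merge s1(45) and s5(47): 92
merge s4(55) and 65: 120
merge s3(78) and 92: 170
merge 120 and 170: 290
s5 sits 3 levels below the root, so its codeword is 3 bits.

3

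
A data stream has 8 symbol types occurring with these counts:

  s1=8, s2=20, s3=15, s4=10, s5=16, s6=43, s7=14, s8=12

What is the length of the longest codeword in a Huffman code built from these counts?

4

Merge the two lowest-weight nodes at each step:
s1(8) + s4(10) → 18
s8(12) + s7(14) → 26
s3(15) + s5(16) → 31
18 + s2(20) → 38
26 + 31 → 57
38 + s6(43) → 81
57 + 81 → 138
Maximum depth reached is 4.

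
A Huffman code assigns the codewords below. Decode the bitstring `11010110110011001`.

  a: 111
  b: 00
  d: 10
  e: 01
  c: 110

Read left to right; each codeword is recognised as soon as it completes (prefix code):
  110→c | 10→d | 110→c | 110→c | 01→e | 10→d | 01→e
Decoded message: cdccede

cdccede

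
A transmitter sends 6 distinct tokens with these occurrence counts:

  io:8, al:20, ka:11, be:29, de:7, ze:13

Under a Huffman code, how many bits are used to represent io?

3

Build the tree from the bottom:
de(7) + io(8) → 15
ka(11) + ze(13) → 24
15 + al(20) → 35
24 + be(29) → 53
35 + 53 → 88
io's leaf is at depth 3, giving a 3-bit codeword.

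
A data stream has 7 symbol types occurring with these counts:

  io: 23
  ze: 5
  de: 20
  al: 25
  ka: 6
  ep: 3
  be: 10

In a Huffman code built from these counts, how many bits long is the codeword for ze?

5

Build the tree from the bottom:
combine ep(3), ze(5) → 8
combine ka(6), 8 → 14
combine be(10), 14 → 24
combine de(20), io(23) → 43
combine 24, al(25) → 49
combine 43, 49 → 92
ze's leaf is at depth 5, giving a 5-bit codeword.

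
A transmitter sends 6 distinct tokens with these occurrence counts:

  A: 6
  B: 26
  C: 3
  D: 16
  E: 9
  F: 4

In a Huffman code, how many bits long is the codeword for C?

5

Build the tree from the bottom:
C(3) + F(4) → 7
A(6) + 7 → 13
E(9) + 13 → 22
D(16) + 22 → 38
B(26) + 38 → 64
C's leaf is at depth 5, giving a 5-bit codeword.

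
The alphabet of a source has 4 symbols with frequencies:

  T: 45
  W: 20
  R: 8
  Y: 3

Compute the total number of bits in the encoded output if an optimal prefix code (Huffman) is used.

118

Merge the two smallest weights repeatedly:
combine Y(3), R(8) → 11
combine 11, W(20) → 31
combine 31, T(45) → 76
Each symbol's bit-cost is frequency × depth; summing gives 118 bits (equivalently 11 + 31 + 76).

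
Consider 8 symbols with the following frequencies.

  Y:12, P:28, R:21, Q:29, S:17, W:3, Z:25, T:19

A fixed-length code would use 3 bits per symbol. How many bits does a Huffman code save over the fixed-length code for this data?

14

Fixed-length: 3 bits × 154 symbols = 462 bits.
Huffman merges:
combine W(3), Y(12) → 15
combine 15, S(17) → 32
combine T(19), R(21) → 40
combine Z(25), P(28) → 53
combine Q(29), 32 → 61
combine 40, 53 → 93
combine 61, 93 → 154
Huffman total = 15 + 32 + 40 + 53 + 61 + 93 + 154 = 448 bits.
Saving = 462 − 448 = 14 bits.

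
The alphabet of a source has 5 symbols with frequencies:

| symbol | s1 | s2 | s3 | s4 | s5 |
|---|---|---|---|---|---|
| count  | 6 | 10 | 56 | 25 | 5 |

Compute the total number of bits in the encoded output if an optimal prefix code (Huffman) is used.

Merge the two smallest weights repeatedly:
merge s5(5) and s1(6): 11
merge s2(10) and 11: 21
merge 21 and s4(25): 46
merge 46 and s3(56): 102
Each symbol's bit-cost is frequency × depth; summing gives 180 bits (equivalently 11 + 21 + 46 + 102).

180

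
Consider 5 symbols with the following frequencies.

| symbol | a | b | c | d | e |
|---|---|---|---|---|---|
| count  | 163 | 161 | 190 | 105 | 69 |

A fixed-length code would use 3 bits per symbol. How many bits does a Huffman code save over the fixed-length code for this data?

514

Fixed-length: 3 bits × 688 symbols = 2064 bits.
Huffman merges:
merge e(69) and d(105): 174
merge b(161) and a(163): 324
merge 174 and c(190): 364
merge 324 and 364: 688
Huffman total = 174 + 324 + 364 + 688 = 1550 bits.
Saving = 2064 − 1550 = 514 bits.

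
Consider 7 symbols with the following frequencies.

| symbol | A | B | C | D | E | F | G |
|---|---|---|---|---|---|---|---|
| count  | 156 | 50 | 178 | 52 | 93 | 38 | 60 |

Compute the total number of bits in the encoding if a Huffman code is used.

1635

Merge the two smallest weights repeatedly:
F(38) + B(50) → 88
D(52) + G(60) → 112
88 + E(93) → 181
112 + A(156) → 268
C(178) + 181 → 359
268 + 359 → 627
Each symbol's bit-cost is frequency × depth; summing gives 1635 bits (equivalently 88 + 112 + 181 + 268 + 359 + 627).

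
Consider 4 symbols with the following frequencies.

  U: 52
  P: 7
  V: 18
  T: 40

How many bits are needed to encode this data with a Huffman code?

Build the Huffman tree bottom-up:
combine P(7), V(18) → 25
combine 25, T(40) → 65
combine U(52), 65 → 117
Each symbol's bit-cost is frequency × depth; summing gives 207 bits (equivalently 25 + 65 + 117).

207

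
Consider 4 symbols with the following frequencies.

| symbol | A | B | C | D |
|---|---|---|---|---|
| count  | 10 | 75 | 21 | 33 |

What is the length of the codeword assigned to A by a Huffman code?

Repeatedly merge the two smallest:
merge A(10) and C(21): 31
merge 31 and D(33): 64
merge 64 and B(75): 139
A's leaf is at depth 3, giving a 3-bit codeword.

3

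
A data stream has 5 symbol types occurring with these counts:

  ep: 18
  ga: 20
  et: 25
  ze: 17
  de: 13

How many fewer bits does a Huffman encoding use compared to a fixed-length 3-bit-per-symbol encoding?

63

Fixed-length: 3 bits × 93 symbols = 279 bits.
Huffman merges:
de(13) + ze(17) → 30
ep(18) + ga(20) → 38
et(25) + 30 → 55
38 + 55 → 93
Huffman total = 30 + 38 + 55 + 93 = 216 bits.
Saving = 279 − 216 = 63 bits.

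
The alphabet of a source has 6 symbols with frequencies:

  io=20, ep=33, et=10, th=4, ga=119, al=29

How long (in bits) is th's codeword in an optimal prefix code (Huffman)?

4

Huffman merges, smallest pair first:
th(4) + et(10) → 14
14 + io(20) → 34
al(29) + ep(33) → 62
34 + 62 → 96
96 + ga(119) → 215
th sits 4 levels below the root, so its codeword is 4 bits.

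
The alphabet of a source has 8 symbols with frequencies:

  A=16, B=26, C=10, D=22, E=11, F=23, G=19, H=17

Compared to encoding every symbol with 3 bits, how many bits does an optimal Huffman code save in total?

5

Fixed-length: 3 bits × 144 symbols = 432 bits.
Huffman merges:
combine C(10), E(11) → 21
combine A(16), H(17) → 33
combine G(19), 21 → 40
combine D(22), F(23) → 45
combine B(26), 33 → 59
combine 40, 45 → 85
combine 59, 85 → 144
Huffman total = 21 + 33 + 40 + 45 + 59 + 85 + 144 = 427 bits.
Saving = 432 − 427 = 5 bits.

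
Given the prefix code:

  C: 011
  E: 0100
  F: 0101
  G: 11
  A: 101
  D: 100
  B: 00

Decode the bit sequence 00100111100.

BDGGB

Read left to right; each codeword is recognised as soon as it completes (prefix code):
  00→B | 100→D | 11→G | 11→G | 00→B
Decoded message: BDGGB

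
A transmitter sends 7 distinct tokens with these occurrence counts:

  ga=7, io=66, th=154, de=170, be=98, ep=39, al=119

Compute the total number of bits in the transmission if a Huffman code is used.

1674

Build the Huffman tree bottom-up:
combine ga(7), ep(39) → 46
combine 46, io(66) → 112
combine be(98), 112 → 210
combine al(119), th(154) → 273
combine de(170), 210 → 380
combine 273, 380 → 653
Each symbol's bit-cost is frequency × depth; summing gives 1674 bits (equivalently 46 + 112 + 210 + 273 + 380 + 653).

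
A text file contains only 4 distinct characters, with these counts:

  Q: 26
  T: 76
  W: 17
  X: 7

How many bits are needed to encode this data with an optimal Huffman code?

Merge the two smallest weights repeatedly:
merge X(7) and W(17): 24
merge 24 and Q(26): 50
merge 50 and T(76): 126
The encoded length is the sum of every internal node's weight: 24 + 50 + 126 = 200 bits.

200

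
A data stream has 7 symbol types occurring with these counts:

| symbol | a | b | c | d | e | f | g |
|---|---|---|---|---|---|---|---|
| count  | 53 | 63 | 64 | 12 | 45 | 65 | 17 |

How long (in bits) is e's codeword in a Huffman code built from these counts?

3

Repeatedly merge the two smallest:
merge d(12) and g(17): 29
merge 29 and e(45): 74
merge a(53) and b(63): 116
merge c(64) and f(65): 129
merge 74 and 116: 190
merge 129 and 190: 319
e sits 3 levels below the root, so its codeword is 3 bits.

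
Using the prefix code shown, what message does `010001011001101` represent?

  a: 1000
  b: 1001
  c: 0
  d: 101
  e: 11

cadbd

Read left to right; each codeword is recognised as soon as it completes (prefix code):
  0→c | 1000→a | 101→d | 1001→b | 101→d
Decoded message: cadbd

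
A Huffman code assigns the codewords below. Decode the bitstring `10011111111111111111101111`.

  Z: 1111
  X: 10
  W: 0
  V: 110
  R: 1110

Read left to right; each codeword is recognised as soon as it completes (prefix code):
  10→X | 0→W | 1111→Z | 1111→Z | 1111→Z | 1111→Z | 110→V | 1111→Z
Decoded message: XWZZZZVZ

XWZZZZVZ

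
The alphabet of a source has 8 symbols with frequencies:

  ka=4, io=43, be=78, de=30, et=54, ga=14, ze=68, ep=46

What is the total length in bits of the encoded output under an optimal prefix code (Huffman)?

931

Build the Huffman tree bottom-up:
merge ka(4) and ga(14): 18
merge 18 and de(30): 48
merge io(43) and ep(46): 89
merge 48 and et(54): 102
merge ze(68) and be(78): 146
merge 89 and 102: 191
merge 146 and 191: 337
Total encoded bits = sum of merged weights = 18 + 48 + 89 + 102 + 146 + 191 + 337 = 931.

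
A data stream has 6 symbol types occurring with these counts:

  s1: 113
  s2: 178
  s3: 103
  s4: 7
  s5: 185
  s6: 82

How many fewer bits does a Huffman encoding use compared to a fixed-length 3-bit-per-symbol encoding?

Fixed-length: 3 bits × 668 symbols = 2004 bits.
Huffman merges:
s4(7) + s6(82) → 89
89 + s3(103) → 192
s1(113) + s2(178) → 291
s5(185) + 192 → 377
291 + 377 → 668
Huffman total = 89 + 192 + 291 + 377 + 668 = 1617 bits.
Saving = 2004 − 1617 = 387 bits.

387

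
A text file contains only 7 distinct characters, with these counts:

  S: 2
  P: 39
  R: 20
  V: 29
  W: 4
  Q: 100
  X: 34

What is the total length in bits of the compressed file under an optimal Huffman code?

516

Greedily combine the two least-frequent nodes:
combine S(2), W(4) → 6
combine 6, R(20) → 26
combine 26, V(29) → 55
combine X(34), P(39) → 73
combine 55, 73 → 128
combine Q(100), 128 → 228
The encoded length is the sum of every internal node's weight: 6 + 26 + 55 + 73 + 128 + 228 = 516 bits.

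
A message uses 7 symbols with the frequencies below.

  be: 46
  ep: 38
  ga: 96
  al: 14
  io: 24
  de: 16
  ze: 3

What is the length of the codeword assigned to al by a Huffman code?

5

Huffman merges, smallest pair first:
ze(3) + al(14) → 17
de(16) + 17 → 33
io(24) + 33 → 57
ep(38) + be(46) → 84
57 + 84 → 141
ga(96) + 141 → 237
al's leaf is at depth 5, giving a 5-bit codeword.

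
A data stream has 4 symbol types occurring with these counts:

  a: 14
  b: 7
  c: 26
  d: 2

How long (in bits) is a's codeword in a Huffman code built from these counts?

2

Build the tree from the bottom:
d(2) + b(7) → 9
9 + a(14) → 23
23 + c(26) → 49
a sits 2 levels below the root, so its codeword is 2 bits.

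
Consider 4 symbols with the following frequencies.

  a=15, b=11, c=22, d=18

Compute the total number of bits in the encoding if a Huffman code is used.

132

Greedily combine the two least-frequent nodes:
merge b(11) and a(15): 26
merge d(18) and c(22): 40
merge 26 and 40: 66
Total encoded bits = sum of merged weights = 26 + 40 + 66 = 132.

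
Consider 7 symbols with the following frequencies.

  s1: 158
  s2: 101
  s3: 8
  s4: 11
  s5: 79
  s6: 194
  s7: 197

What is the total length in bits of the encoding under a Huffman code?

Greedily combine the two least-frequent nodes:
combine s3(8), s4(11) → 19
combine 19, s5(79) → 98
combine 98, s2(101) → 199
combine s1(158), s6(194) → 352
combine s7(197), 199 → 396
combine 352, 396 → 748
Total encoded bits = sum of merged weights = 19 + 98 + 199 + 352 + 396 + 748 = 1812.

1812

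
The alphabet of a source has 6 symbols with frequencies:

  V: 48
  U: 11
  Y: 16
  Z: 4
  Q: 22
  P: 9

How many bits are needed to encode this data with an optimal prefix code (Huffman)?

Build the Huffman tree bottom-up:
combine Z(4), P(9) → 13
combine U(11), 13 → 24
combine Y(16), Q(22) → 38
combine 24, 38 → 62
combine V(48), 62 → 110
Total encoded bits = sum of merged weights = 13 + 24 + 38 + 62 + 110 = 247.

247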